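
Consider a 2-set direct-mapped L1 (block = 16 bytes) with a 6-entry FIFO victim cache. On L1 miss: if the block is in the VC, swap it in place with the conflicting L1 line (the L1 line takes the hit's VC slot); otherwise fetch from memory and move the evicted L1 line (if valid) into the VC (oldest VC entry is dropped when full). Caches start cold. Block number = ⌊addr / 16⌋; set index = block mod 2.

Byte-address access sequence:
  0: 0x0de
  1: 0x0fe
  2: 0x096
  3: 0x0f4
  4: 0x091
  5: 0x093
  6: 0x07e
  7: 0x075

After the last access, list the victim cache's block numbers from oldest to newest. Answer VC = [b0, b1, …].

  [0] addr=0xde blk=13 s=1: MISS | VC []
  [1] addr=0xfe blk=15 s=1: MISS | VC [13]
  [2] addr=0x96 blk=9 s=1: MISS | VC [13, 15]
  [3] addr=0xf4 blk=15 s=1: VC-HIT | VC [13, 9]
  [4] addr=0x91 blk=9 s=1: VC-HIT | VC [13, 15]
  [5] addr=0x93 blk=9 s=1: L1-HIT | VC [13, 15]
  [6] addr=0x7e blk=7 s=1: MISS | VC [13, 15, 9]
  [7] addr=0x75 blk=7 s=1: L1-HIT | VC [13, 15, 9]

VC = [13, 15, 9]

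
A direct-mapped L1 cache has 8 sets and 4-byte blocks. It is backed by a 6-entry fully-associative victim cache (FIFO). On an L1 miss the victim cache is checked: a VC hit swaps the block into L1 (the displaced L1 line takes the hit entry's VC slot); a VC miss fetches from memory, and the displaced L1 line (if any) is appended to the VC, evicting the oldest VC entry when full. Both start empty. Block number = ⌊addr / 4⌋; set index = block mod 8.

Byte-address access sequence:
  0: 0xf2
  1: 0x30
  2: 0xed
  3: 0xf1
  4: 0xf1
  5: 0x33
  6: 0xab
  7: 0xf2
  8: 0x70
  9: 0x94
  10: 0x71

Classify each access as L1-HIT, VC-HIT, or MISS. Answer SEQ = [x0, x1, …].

  [0] addr=0xf2 blk=60 s=4: MISS | VC []
  [1] addr=0x30 blk=12 s=4: MISS | VC [60]
  [2] addr=0xed blk=59 s=3: MISS | VC [60]
  [3] addr=0xf1 blk=60 s=4: VC-HIT | VC [12]
  [4] addr=0xf1 blk=60 s=4: L1-HIT | VC [12]
  [5] addr=0x33 blk=12 s=4: VC-HIT | VC [60]
  [6] addr=0xab blk=42 s=2: MISS | VC [60]
  [7] addr=0xf2 blk=60 s=4: VC-HIT | VC [12]
  [8] addr=0x70 blk=28 s=4: MISS | VC [12, 60]
  [9] addr=0x94 blk=37 s=5: MISS | VC [12, 60]
  [10] addr=0x71 blk=28 s=4: L1-HIT | VC [12, 60]

SEQ = [MISS, MISS, MISS, VC-HIT, L1-HIT, VC-HIT, MISS, VC-HIT, MISS, MISS, L1-HIT]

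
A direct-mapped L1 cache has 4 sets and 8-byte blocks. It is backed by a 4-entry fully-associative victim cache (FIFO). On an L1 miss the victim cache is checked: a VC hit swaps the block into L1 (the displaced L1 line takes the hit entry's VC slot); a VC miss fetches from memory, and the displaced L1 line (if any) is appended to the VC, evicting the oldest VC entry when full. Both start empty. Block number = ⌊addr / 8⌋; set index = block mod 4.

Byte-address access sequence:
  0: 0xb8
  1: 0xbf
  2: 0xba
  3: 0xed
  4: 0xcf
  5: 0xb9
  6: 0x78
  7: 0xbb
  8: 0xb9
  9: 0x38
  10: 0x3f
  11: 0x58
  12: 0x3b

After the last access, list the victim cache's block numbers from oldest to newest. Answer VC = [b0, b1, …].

#0 0xb8→b23/s3 MISS; vc=[]
#1 0xbf→b23/s3 L1-HIT; vc=[]
#2 0xba→b23/s3 L1-HIT; vc=[]
#3 0xed→b29/s1 MISS; vc=[]
#4 0xcf→b25/s1 MISS; vc=[29]
#5 0xb9→b23/s3 L1-HIT; vc=[29]
#6 0x78→b15/s3 MISS; vc=[29,23]
#7 0xbb→b23/s3 VC-HIT; vc=[29,15]
#8 0xb9→b23/s3 L1-HIT; vc=[29,15]
#9 0x38→b7/s3 MISS; vc=[29,15,23]
#10 0x3f→b7/s3 L1-HIT; vc=[29,15,23]
#11 0x58→b11/s3 MISS; vc=[29,15,23,7]
#12 0x3b→b7/s3 VC-HIT; vc=[29,15,23,11]

VC = [29, 15, 23, 11]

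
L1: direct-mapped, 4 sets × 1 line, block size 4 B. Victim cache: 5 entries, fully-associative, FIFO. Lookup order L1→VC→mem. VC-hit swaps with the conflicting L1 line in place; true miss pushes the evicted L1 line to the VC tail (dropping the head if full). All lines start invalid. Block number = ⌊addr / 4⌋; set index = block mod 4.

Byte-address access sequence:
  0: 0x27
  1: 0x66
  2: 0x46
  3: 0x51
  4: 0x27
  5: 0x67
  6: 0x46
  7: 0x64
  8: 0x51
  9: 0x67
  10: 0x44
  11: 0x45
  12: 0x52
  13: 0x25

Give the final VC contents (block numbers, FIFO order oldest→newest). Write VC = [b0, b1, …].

0: 0x27 (blk 9, set 1) → MISS  vc=[]
1: 0x66 (blk 25, set 1) → MISS  vc=[9]
2: 0x46 (blk 17, set 1) → MISS  vc=[9, 25]
3: 0x51 (blk 20, set 0) → MISS  vc=[9, 25]
4: 0x27 (blk 9, set 1) → VC-HIT  vc=[17, 25]
5: 0x67 (blk 25, set 1) → VC-HIT  vc=[17, 9]
6: 0x46 (blk 17, set 1) → VC-HIT  vc=[25, 9]
7: 0x64 (blk 25, set 1) → VC-HIT  vc=[17, 9]
8: 0x51 (blk 20, set 0) → L1-HIT  vc=[17, 9]
9: 0x67 (blk 25, set 1) → L1-HIT  vc=[17, 9]
10: 0x44 (blk 17, set 1) → VC-HIT  vc=[25, 9]
11: 0x45 (blk 17, set 1) → L1-HIT  vc=[25, 9]
12: 0x52 (blk 20, set 0) → L1-HIT  vc=[25, 9]
13: 0x25 (blk 9, set 1) → VC-HIT  vc=[25, 17]

VC = [25, 17]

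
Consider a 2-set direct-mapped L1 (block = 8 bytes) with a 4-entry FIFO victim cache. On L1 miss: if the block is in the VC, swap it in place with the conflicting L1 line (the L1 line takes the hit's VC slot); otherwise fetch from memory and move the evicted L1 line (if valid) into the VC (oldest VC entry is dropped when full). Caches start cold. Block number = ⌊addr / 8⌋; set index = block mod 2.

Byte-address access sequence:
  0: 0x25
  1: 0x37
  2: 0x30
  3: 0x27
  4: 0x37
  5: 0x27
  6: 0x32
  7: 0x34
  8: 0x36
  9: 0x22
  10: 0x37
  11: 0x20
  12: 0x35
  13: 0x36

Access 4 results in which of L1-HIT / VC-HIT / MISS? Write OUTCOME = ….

#0 0x25→b4/s0 MISS; vc=[]
#1 0x37→b6/s0 MISS; vc=[4]
#2 0x30→b6/s0 L1-HIT; vc=[4]
#3 0x27→b4/s0 VC-HIT; vc=[6]
#4 0x37→b6/s0 VC-HIT; vc=[4]
#5 0x27→b4/s0 VC-HIT; vc=[6]
#6 0x32→b6/s0 VC-HIT; vc=[4]
#7 0x34→b6/s0 L1-HIT; vc=[4]
#8 0x36→b6/s0 L1-HIT; vc=[4]
#9 0x22→b4/s0 VC-HIT; vc=[6]
#10 0x37→b6/s0 VC-HIT; vc=[4]
#11 0x20→b4/s0 VC-HIT; vc=[6]
#12 0x35→b6/s0 VC-HIT; vc=[4]
#13 0x36→b6/s0 L1-HIT; vc=[4]

OUTCOME = VC-HIT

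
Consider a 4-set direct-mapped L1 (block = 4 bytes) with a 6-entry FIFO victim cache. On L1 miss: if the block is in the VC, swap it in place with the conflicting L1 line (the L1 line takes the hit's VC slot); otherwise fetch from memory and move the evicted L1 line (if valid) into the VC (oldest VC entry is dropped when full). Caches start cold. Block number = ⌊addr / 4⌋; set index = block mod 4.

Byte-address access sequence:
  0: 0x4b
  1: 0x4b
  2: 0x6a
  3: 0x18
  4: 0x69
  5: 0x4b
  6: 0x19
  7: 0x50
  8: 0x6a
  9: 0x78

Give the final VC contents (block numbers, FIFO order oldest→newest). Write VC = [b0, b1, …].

0: 0x4b (blk 18, set 2) → MISS  vc=[]
1: 0x4b (blk 18, set 2) → L1-HIT  vc=[]
2: 0x6a (blk 26, set 2) → MISS  vc=[18]
3: 0x18 (blk 6, set 2) → MISS  vc=[18, 26]
4: 0x69 (blk 26, set 2) → VC-HIT  vc=[18, 6]
5: 0x4b (blk 18, set 2) → VC-HIT  vc=[26, 6]
6: 0x19 (blk 6, set 2) → VC-HIT  vc=[26, 18]
7: 0x50 (blk 20, set 0) → MISS  vc=[26, 18]
8: 0x6a (blk 26, set 2) → VC-HIT  vc=[6, 18]
9: 0x78 (blk 30, set 2) → MISS  vc=[6, 18, 26]

VC = [6, 18, 26]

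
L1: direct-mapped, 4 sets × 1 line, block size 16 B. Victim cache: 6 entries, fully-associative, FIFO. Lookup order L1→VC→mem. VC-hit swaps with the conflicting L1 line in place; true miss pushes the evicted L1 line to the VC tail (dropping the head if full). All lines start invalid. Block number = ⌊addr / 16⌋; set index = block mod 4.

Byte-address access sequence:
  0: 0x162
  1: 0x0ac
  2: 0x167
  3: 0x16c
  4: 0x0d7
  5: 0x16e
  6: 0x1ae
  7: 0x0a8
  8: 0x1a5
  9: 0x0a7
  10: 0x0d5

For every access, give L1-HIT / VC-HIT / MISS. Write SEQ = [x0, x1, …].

  [0] addr=0x162 blk=22 s=2: MISS | VC []
  [1] addr=0xac blk=10 s=2: MISS | VC [22]
  [2] addr=0x167 blk=22 s=2: VC-HIT | VC [10]
  [3] addr=0x16c blk=22 s=2: L1-HIT | VC [10]
  [4] addr=0xd7 blk=13 s=1: MISS | VC [10]
  [5] addr=0x16e blk=22 s=2: L1-HIT | VC [10]
  [6] addr=0x1ae blk=26 s=2: MISS | VC [10, 22]
  [7] addr=0xa8 blk=10 s=2: VC-HIT | VC [26, 22]
  [8] addr=0x1a5 blk=26 s=2: VC-HIT | VC [10, 22]
  [9] addr=0xa7 blk=10 s=2: VC-HIT | VC [26, 22]
  [10] addr=0xd5 blk=13 s=1: L1-HIT | VC [26, 22]

SEQ = [MISS, MISS, VC-HIT, L1-HIT, MISS, L1-HIT, MISS, VC-HIT, VC-HIT, VC-HIT, L1-HIT]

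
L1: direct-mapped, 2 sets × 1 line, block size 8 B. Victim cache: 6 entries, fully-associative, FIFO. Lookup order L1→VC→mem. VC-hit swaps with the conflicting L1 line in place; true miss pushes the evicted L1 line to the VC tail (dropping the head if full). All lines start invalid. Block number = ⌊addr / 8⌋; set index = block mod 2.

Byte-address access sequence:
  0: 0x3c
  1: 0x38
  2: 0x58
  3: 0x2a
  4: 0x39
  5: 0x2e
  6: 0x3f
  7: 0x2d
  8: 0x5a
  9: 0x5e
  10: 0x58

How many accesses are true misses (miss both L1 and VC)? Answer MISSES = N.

MISSES = 3

  [0] addr=0x3c blk=7 s=1: MISS | VC []
  [1] addr=0x38 blk=7 s=1: L1-HIT | VC []
  [2] addr=0x58 blk=11 s=1: MISS | VC [7]
  [3] addr=0x2a blk=5 s=1: MISS | VC [7, 11]
  [4] addr=0x39 blk=7 s=1: VC-HIT | VC [5, 11]
  [5] addr=0x2e blk=5 s=1: VC-HIT | VC [7, 11]
  [6] addr=0x3f blk=7 s=1: VC-HIT | VC [5, 11]
  [7] addr=0x2d blk=5 s=1: VC-HIT | VC [7, 11]
  [8] addr=0x5a blk=11 s=1: VC-HIT | VC [7, 5]
  [9] addr=0x5e blk=11 s=1: L1-HIT | VC [7, 5]
  [10] addr=0x58 blk=11 s=1: L1-HIT | VC [7, 5]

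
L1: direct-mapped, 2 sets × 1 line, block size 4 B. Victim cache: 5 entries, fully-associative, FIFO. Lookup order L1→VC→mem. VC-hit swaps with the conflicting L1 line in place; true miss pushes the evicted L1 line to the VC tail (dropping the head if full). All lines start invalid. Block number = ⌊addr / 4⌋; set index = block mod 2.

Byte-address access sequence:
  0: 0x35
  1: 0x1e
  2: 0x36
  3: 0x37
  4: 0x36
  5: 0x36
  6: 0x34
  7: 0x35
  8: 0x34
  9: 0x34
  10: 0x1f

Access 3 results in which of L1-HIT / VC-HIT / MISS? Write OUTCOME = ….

0: 0x35 (blk 13, set 1) → MISS  vc=[]
1: 0x1e (blk 7, set 1) → MISS  vc=[13]
2: 0x36 (blk 13, set 1) → VC-HIT  vc=[7]
3: 0x37 (blk 13, set 1) → L1-HIT  vc=[7]
4: 0x36 (blk 13, set 1) → L1-HIT  vc=[7]
5: 0x36 (blk 13, set 1) → L1-HIT  vc=[7]
6: 0x34 (blk 13, set 1) → L1-HIT  vc=[7]
7: 0x35 (blk 13, set 1) → L1-HIT  vc=[7]
8: 0x34 (blk 13, set 1) → L1-HIT  vc=[7]
9: 0x34 (blk 13, set 1) → L1-HIT  vc=[7]
10: 0x1f (blk 7, set 1) → VC-HIT  vc=[13]

OUTCOME = L1-HIT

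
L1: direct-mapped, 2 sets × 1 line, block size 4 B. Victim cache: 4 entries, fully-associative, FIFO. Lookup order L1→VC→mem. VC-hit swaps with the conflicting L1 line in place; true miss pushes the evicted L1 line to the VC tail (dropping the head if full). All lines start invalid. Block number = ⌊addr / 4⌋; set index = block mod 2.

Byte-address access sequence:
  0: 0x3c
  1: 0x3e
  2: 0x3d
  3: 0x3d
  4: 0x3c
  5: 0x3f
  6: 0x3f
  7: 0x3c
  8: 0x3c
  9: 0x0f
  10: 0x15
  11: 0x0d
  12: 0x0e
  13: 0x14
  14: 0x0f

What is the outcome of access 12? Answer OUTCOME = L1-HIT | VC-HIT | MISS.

OUTCOME = L1-HIT

  [0] addr=0x3c blk=15 s=1: MISS | VC []
  [1] addr=0x3e blk=15 s=1: L1-HIT | VC []
  [2] addr=0x3d blk=15 s=1: L1-HIT | VC []
  [3] addr=0x3d blk=15 s=1: L1-HIT | VC []
  [4] addr=0x3c blk=15 s=1: L1-HIT | VC []
  [5] addr=0x3f blk=15 s=1: L1-HIT | VC []
  [6] addr=0x3f blk=15 s=1: L1-HIT | VC []
  [7] addr=0x3c blk=15 s=1: L1-HIT | VC []
  [8] addr=0x3c blk=15 s=1: L1-HIT | VC []
  [9] addr=0xf blk=3 s=1: MISS | VC [15]
  [10] addr=0x15 blk=5 s=1: MISS | VC [15, 3]
  [11] addr=0xd blk=3 s=1: VC-HIT | VC [15, 5]
  [12] addr=0xe blk=3 s=1: L1-HIT | VC [15, 5]
  [13] addr=0x14 blk=5 s=1: VC-HIT | VC [15, 3]
  [14] addr=0xf blk=3 s=1: VC-HIT | VC [15, 5]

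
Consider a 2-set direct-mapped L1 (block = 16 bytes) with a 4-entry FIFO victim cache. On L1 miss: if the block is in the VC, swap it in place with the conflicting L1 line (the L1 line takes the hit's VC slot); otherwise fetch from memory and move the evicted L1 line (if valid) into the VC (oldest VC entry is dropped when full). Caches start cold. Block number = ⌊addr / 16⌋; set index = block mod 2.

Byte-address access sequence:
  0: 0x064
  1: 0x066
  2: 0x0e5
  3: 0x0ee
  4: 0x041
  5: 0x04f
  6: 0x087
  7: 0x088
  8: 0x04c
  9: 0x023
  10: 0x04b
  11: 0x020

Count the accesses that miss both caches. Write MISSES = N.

MISSES = 5

#0 0x64→b6/s0 MISS; vc=[]
#1 0x66→b6/s0 L1-HIT; vc=[]
#2 0xe5→b14/s0 MISS; vc=[6]
#3 0xee→b14/s0 L1-HIT; vc=[6]
#4 0x41→b4/s0 MISS; vc=[6,14]
#5 0x4f→b4/s0 L1-HIT; vc=[6,14]
#6 0x87→b8/s0 MISS; vc=[6,14,4]
#7 0x88→b8/s0 L1-HIT; vc=[6,14,4]
#8 0x4c→b4/s0 VC-HIT; vc=[6,14,8]
#9 0x23→b2/s0 MISS; vc=[6,14,8,4]
#10 0x4b→b4/s0 VC-HIT; vc=[6,14,8,2]
#11 0x20→b2/s0 VC-HIT; vc=[6,14,8,4]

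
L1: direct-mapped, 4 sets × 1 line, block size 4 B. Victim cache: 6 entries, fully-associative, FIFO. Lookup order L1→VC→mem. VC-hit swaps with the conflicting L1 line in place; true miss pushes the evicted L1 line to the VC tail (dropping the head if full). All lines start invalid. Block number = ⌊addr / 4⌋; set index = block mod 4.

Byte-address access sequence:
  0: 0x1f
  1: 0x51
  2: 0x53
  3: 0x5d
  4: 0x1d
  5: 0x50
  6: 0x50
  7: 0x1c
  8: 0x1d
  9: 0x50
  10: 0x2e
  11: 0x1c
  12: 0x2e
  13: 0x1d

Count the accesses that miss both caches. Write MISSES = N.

0: 0x1f (blk 7, set 3) → MISS  vc=[]
1: 0x51 (blk 20, set 0) → MISS  vc=[]
2: 0x53 (blk 20, set 0) → L1-HIT  vc=[]
3: 0x5d (blk 23, set 3) → MISS  vc=[7]
4: 0x1d (blk 7, set 3) → VC-HIT  vc=[23]
5: 0x50 (blk 20, set 0) → L1-HIT  vc=[23]
6: 0x50 (blk 20, set 0) → L1-HIT  vc=[23]
7: 0x1c (blk 7, set 3) → L1-HIT  vc=[23]
8: 0x1d (blk 7, set 3) → L1-HIT  vc=[23]
9: 0x50 (blk 20, set 0) → L1-HIT  vc=[23]
10: 0x2e (blk 11, set 3) → MISS  vc=[23, 7]
11: 0x1c (blk 7, set 3) → VC-HIT  vc=[23, 11]
12: 0x2e (blk 11, set 3) → VC-HIT  vc=[23, 7]
13: 0x1d (blk 7, set 3) → VC-HIT  vc=[23, 11]

MISSES = 4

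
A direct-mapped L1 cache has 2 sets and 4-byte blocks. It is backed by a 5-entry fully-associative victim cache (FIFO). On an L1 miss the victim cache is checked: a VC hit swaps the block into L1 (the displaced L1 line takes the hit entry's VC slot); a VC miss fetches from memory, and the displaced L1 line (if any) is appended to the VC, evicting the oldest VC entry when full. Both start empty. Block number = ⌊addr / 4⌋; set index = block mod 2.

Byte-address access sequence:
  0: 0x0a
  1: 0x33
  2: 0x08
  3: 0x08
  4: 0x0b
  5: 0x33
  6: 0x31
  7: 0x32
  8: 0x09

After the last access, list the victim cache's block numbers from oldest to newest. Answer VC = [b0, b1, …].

#0 0xa→b2/s0 MISS; vc=[]
#1 0x33→b12/s0 MISS; vc=[2]
#2 0x8→b2/s0 VC-HIT; vc=[12]
#3 0x8→b2/s0 L1-HIT; vc=[12]
#4 0xb→b2/s0 L1-HIT; vc=[12]
#5 0x33→b12/s0 VC-HIT; vc=[2]
#6 0x31→b12/s0 L1-HIT; vc=[2]
#7 0x32→b12/s0 L1-HIT; vc=[2]
#8 0x9→b2/s0 VC-HIT; vc=[12]

VC = [12]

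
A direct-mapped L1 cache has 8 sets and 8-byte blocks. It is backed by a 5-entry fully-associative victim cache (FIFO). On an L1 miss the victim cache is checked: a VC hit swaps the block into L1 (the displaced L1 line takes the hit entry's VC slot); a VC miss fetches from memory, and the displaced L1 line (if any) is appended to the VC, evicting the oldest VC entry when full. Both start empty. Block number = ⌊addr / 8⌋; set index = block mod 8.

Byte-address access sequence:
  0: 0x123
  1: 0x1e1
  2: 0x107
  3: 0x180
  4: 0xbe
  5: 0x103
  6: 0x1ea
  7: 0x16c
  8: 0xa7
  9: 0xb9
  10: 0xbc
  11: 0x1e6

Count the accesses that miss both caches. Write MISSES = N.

MISSES = 8

  [0] addr=0x123 blk=36 s=4: MISS | VC []
  [1] addr=0x1e1 blk=60 s=4: MISS | VC [36]
  [2] addr=0x107 blk=32 s=0: MISS | VC [36]
  [3] addr=0x180 blk=48 s=0: MISS | VC [36, 32]
  [4] addr=0xbe blk=23 s=7: MISS | VC [36, 32]
  [5] addr=0x103 blk=32 s=0: VC-HIT | VC [36, 48]
  [6] addr=0x1ea blk=61 s=5: MISS | VC [36, 48]
  [7] addr=0x16c blk=45 s=5: MISS | VC [36, 48, 61]
  [8] addr=0xa7 blk=20 s=4: MISS | VC [36, 48, 61, 60]
  [9] addr=0xb9 blk=23 s=7: L1-HIT | VC [36, 48, 61, 60]
  [10] addr=0xbc blk=23 s=7: L1-HIT | VC [36, 48, 61, 60]
  [11] addr=0x1e6 blk=60 s=4: VC-HIT | VC [36, 48, 61, 20]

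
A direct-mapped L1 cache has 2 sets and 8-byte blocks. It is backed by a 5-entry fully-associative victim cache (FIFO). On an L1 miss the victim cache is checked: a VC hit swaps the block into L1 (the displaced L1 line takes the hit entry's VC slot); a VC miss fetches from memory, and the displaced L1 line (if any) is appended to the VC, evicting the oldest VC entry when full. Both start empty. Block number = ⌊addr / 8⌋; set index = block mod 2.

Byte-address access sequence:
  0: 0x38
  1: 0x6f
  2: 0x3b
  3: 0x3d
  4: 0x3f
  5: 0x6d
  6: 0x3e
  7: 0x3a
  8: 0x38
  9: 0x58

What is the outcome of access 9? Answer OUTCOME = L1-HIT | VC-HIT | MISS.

0: 0x38 (blk 7, set 1) → MISS  vc=[]
1: 0x6f (blk 13, set 1) → MISS  vc=[7]
2: 0x3b (blk 7, set 1) → VC-HIT  vc=[13]
3: 0x3d (blk 7, set 1) → L1-HIT  vc=[13]
4: 0x3f (blk 7, set 1) → L1-HIT  vc=[13]
5: 0x6d (blk 13, set 1) → VC-HIT  vc=[7]
6: 0x3e (blk 7, set 1) → VC-HIT  vc=[13]
7: 0x3a (blk 7, set 1) → L1-HIT  vc=[13]
8: 0x38 (blk 7, set 1) → L1-HIT  vc=[13]
9: 0x58 (blk 11, set 1) → MISS  vc=[13, 7]

OUTCOME = MISS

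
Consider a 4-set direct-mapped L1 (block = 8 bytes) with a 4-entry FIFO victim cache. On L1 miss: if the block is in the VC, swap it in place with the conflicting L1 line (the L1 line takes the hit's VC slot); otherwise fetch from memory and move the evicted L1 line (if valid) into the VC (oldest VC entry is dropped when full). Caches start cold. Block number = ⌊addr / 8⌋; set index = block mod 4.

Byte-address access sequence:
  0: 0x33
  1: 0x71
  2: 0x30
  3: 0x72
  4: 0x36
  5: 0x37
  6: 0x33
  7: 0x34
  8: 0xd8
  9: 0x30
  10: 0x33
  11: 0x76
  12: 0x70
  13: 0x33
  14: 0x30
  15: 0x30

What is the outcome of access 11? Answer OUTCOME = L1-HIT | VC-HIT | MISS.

OUTCOME = VC-HIT

0: 0x33 (blk 6, set 2) → MISS  vc=[]
1: 0x71 (blk 14, set 2) → MISS  vc=[6]
2: 0x30 (blk 6, set 2) → VC-HIT  vc=[14]
3: 0x72 (blk 14, set 2) → VC-HIT  vc=[6]
4: 0x36 (blk 6, set 2) → VC-HIT  vc=[14]
5: 0x37 (blk 6, set 2) → L1-HIT  vc=[14]
6: 0x33 (blk 6, set 2) → L1-HIT  vc=[14]
7: 0x34 (blk 6, set 2) → L1-HIT  vc=[14]
8: 0xd8 (blk 27, set 3) → MISS  vc=[14]
9: 0x30 (blk 6, set 2) → L1-HIT  vc=[14]
10: 0x33 (blk 6, set 2) → L1-HIT  vc=[14]
11: 0x76 (blk 14, set 2) → VC-HIT  vc=[6]
12: 0x70 (blk 14, set 2) → L1-HIT  vc=[6]
13: 0x33 (blk 6, set 2) → VC-HIT  vc=[14]
14: 0x30 (blk 6, set 2) → L1-HIT  vc=[14]
15: 0x30 (blk 6, set 2) → L1-HIT  vc=[14]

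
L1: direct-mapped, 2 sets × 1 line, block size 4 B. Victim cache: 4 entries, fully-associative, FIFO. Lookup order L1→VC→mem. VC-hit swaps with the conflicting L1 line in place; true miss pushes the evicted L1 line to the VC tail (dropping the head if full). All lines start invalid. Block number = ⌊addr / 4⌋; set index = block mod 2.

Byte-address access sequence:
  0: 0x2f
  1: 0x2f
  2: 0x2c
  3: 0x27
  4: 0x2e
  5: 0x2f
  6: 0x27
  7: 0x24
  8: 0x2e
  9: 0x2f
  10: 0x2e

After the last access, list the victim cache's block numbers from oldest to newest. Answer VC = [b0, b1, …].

VC = [9]

#0 0x2f→b11/s1 MISS; vc=[]
#1 0x2f→b11/s1 L1-HIT; vc=[]
#2 0x2c→b11/s1 L1-HIT; vc=[]
#3 0x27→b9/s1 MISS; vc=[11]
#4 0x2e→b11/s1 VC-HIT; vc=[9]
#5 0x2f→b11/s1 L1-HIT; vc=[9]
#6 0x27→b9/s1 VC-HIT; vc=[11]
#7 0x24→b9/s1 L1-HIT; vc=[11]
#8 0x2e→b11/s1 VC-HIT; vc=[9]
#9 0x2f→b11/s1 L1-HIT; vc=[9]
#10 0x2e→b11/s1 L1-HIT; vc=[9]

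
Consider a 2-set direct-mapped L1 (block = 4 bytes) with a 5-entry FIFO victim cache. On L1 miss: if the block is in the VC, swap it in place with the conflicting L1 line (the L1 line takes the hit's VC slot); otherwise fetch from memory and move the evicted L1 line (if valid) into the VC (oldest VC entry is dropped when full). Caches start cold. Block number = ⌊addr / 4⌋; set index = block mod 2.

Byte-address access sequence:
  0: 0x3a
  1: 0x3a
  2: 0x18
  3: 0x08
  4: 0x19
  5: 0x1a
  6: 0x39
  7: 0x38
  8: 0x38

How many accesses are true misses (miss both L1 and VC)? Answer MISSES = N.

  [0] addr=0x3a blk=14 s=0: MISS | VC []
  [1] addr=0x3a blk=14 s=0: L1-HIT | VC []
  [2] addr=0x18 blk=6 s=0: MISS | VC [14]
  [3] addr=0x8 blk=2 s=0: MISS | VC [14, 6]
  [4] addr=0x19 blk=6 s=0: VC-HIT | VC [14, 2]
  [5] addr=0x1a blk=6 s=0: L1-HIT | VC [14, 2]
  [6] addr=0x39 blk=14 s=0: VC-HIT | VC [6, 2]
  [7] addr=0x38 blk=14 s=0: L1-HIT | VC [6, 2]
  [8] addr=0x38 blk=14 s=0: L1-HIT | VC [6, 2]

MISSES = 3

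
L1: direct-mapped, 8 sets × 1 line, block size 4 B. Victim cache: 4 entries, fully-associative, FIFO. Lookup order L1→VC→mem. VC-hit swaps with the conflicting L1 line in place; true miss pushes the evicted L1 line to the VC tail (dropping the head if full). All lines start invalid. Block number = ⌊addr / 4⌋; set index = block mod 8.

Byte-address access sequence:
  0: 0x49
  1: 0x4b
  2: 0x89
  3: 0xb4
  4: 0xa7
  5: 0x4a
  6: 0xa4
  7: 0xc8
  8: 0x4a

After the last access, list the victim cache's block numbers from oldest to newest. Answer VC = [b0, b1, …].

VC = [34, 50]

#0 0x49→b18/s2 MISS; vc=[]
#1 0x4b→b18/s2 L1-HIT; vc=[]
#2 0x89→b34/s2 MISS; vc=[18]
#3 0xb4→b45/s5 MISS; vc=[18]
#4 0xa7→b41/s1 MISS; vc=[18]
#5 0x4a→b18/s2 VC-HIT; vc=[34]
#6 0xa4→b41/s1 L1-HIT; vc=[34]
#7 0xc8→b50/s2 MISS; vc=[34,18]
#8 0x4a→b18/s2 VC-HIT; vc=[34,50]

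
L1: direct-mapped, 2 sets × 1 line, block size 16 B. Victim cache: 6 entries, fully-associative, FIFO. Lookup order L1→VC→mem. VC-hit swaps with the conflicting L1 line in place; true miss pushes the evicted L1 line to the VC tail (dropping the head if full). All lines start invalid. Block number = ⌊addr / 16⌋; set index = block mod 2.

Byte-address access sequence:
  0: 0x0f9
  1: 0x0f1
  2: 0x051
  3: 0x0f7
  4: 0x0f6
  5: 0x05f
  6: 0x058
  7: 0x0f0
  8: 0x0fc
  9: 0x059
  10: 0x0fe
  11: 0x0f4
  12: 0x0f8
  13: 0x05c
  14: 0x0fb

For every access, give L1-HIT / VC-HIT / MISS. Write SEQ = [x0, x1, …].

SEQ = [MISS, L1-HIT, MISS, VC-HIT, L1-HIT, VC-HIT, L1-HIT, VC-HIT, L1-HIT, VC-HIT, VC-HIT, L1-HIT, L1-HIT, VC-HIT, VC-HIT]

  [0] addr=0xf9 blk=15 s=1: MISS | VC []
  [1] addr=0xf1 blk=15 s=1: L1-HIT | VC []
  [2] addr=0x51 blk=5 s=1: MISS | VC [15]
  [3] addr=0xf7 blk=15 s=1: VC-HIT | VC [5]
  [4] addr=0xf6 blk=15 s=1: L1-HIT | VC [5]
  [5] addr=0x5f blk=5 s=1: VC-HIT | VC [15]
  [6] addr=0x58 blk=5 s=1: L1-HIT | VC [15]
  [7] addr=0xf0 blk=15 s=1: VC-HIT | VC [5]
  [8] addr=0xfc blk=15 s=1: L1-HIT | VC [5]
  [9] addr=0x59 blk=5 s=1: VC-HIT | VC [15]
  [10] addr=0xfe blk=15 s=1: VC-HIT | VC [5]
  [11] addr=0xf4 blk=15 s=1: L1-HIT | VC [5]
  [12] addr=0xf8 blk=15 s=1: L1-HIT | VC [5]
  [13] addr=0x5c blk=5 s=1: VC-HIT | VC [15]
  [14] addr=0xfb blk=15 s=1: VC-HIT | VC [5]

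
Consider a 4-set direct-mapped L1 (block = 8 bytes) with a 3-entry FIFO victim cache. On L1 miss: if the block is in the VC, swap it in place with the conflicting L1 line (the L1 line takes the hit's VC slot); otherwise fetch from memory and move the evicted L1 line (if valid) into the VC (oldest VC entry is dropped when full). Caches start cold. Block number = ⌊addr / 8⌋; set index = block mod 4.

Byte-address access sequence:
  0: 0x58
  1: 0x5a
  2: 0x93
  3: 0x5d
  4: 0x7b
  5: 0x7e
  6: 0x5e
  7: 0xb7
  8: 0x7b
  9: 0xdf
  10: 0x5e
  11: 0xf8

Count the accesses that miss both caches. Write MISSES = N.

MISSES = 6

  [0] addr=0x58 blk=11 s=3: MISS | VC []
  [1] addr=0x5a blk=11 s=3: L1-HIT | VC []
  [2] addr=0x93 blk=18 s=2: MISS | VC []
  [3] addr=0x5d blk=11 s=3: L1-HIT | VC []
  [4] addr=0x7b blk=15 s=3: MISS | VC [11]
  [5] addr=0x7e blk=15 s=3: L1-HIT | VC [11]
  [6] addr=0x5e blk=11 s=3: VC-HIT | VC [15]
  [7] addr=0xb7 blk=22 s=2: MISS | VC [15, 18]
  [8] addr=0x7b blk=15 s=3: VC-HIT | VC [11, 18]
  [9] addr=0xdf blk=27 s=3: MISS | VC [11, 18, 15]
  [10] addr=0x5e blk=11 s=3: VC-HIT | VC [27, 18, 15]
  [11] addr=0xf8 blk=31 s=3: MISS | VC [18, 15, 11]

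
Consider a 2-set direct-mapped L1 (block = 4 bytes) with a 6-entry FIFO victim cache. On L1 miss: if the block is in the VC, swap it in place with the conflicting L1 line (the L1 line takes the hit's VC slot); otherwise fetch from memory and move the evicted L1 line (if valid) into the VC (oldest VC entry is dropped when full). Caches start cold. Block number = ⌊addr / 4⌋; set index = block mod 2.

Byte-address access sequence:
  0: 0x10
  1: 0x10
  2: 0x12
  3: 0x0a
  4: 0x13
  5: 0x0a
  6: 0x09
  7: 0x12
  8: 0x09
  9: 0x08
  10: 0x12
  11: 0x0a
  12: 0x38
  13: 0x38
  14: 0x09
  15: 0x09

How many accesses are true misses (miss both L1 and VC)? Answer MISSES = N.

  [0] addr=0x10 blk=4 s=0: MISS | VC []
  [1] addr=0x10 blk=4 s=0: L1-HIT | VC []
  [2] addr=0x12 blk=4 s=0: L1-HIT | VC []
  [3] addr=0xa blk=2 s=0: MISS | VC [4]
  [4] addr=0x13 blk=4 s=0: VC-HIT | VC [2]
  [5] addr=0xa blk=2 s=0: VC-HIT | VC [4]
  [6] addr=0x9 blk=2 s=0: L1-HIT | VC [4]
  [7] addr=0x12 blk=4 s=0: VC-HIT | VC [2]
  [8] addr=0x9 blk=2 s=0: VC-HIT | VC [4]
  [9] addr=0x8 blk=2 s=0: L1-HIT | VC [4]
  [10] addr=0x12 blk=4 s=0: VC-HIT | VC [2]
  [11] addr=0xa blk=2 s=0: VC-HIT | VC [4]
  [12] addr=0x38 blk=14 s=0: MISS | VC [4, 2]
  [13] addr=0x38 blk=14 s=0: L1-HIT | VC [4, 2]
  [14] addr=0x9 blk=2 s=0: VC-HIT | VC [4, 14]
  [15] addr=0x9 blk=2 s=0: L1-HIT | VC [4, 14]

MISSES = 3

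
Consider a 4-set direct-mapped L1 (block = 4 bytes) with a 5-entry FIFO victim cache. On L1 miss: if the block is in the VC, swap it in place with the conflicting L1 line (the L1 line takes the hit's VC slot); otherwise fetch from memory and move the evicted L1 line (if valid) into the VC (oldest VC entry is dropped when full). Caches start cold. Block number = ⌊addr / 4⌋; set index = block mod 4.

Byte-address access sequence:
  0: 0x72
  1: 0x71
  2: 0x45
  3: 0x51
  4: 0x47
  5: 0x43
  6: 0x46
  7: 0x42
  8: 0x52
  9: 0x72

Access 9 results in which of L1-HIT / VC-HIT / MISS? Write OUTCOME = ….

OUTCOME = VC-HIT

#0 0x72→b28/s0 MISS; vc=[]
#1 0x71→b28/s0 L1-HIT; vc=[]
#2 0x45→b17/s1 MISS; vc=[]
#3 0x51→b20/s0 MISS; vc=[28]
#4 0x47→b17/s1 L1-HIT; vc=[28]
#5 0x43→b16/s0 MISS; vc=[28,20]
#6 0x46→b17/s1 L1-HIT; vc=[28,20]
#7 0x42→b16/s0 L1-HIT; vc=[28,20]
#8 0x52→b20/s0 VC-HIT; vc=[28,16]
#9 0x72→b28/s0 VC-HIT; vc=[20,16]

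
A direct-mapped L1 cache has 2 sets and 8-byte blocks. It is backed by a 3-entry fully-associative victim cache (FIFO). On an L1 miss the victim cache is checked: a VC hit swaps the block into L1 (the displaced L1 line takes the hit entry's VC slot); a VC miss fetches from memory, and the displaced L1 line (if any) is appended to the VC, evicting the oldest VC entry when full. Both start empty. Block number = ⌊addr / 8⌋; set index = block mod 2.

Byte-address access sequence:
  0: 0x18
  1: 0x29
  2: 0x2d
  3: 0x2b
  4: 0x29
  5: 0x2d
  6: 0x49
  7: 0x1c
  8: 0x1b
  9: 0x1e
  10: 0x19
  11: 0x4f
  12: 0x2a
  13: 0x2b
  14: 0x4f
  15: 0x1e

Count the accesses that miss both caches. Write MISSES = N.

MISSES = 3

0: 0x18 (blk 3, set 1) → MISS  vc=[]
1: 0x29 (blk 5, set 1) → MISS  vc=[3]
2: 0x2d (blk 5, set 1) → L1-HIT  vc=[3]
3: 0x2b (blk 5, set 1) → L1-HIT  vc=[3]
4: 0x29 (blk 5, set 1) → L1-HIT  vc=[3]
5: 0x2d (blk 5, set 1) → L1-HIT  vc=[3]
6: 0x49 (blk 9, set 1) → MISS  vc=[3, 5]
7: 0x1c (blk 3, set 1) → VC-HIT  vc=[9, 5]
8: 0x1b (blk 3, set 1) → L1-HIT  vc=[9, 5]
9: 0x1e (blk 3, set 1) → L1-HIT  vc=[9, 5]
10: 0x19 (blk 3, set 1) → L1-HIT  vc=[9, 5]
11: 0x4f (blk 9, set 1) → VC-HIT  vc=[3, 5]
12: 0x2a (blk 5, set 1) → VC-HIT  vc=[3, 9]
13: 0x2b (blk 5, set 1) → L1-HIT  vc=[3, 9]
14: 0x4f (blk 9, set 1) → VC-HIT  vc=[3, 5]
15: 0x1e (blk 3, set 1) → VC-HIT  vc=[9, 5]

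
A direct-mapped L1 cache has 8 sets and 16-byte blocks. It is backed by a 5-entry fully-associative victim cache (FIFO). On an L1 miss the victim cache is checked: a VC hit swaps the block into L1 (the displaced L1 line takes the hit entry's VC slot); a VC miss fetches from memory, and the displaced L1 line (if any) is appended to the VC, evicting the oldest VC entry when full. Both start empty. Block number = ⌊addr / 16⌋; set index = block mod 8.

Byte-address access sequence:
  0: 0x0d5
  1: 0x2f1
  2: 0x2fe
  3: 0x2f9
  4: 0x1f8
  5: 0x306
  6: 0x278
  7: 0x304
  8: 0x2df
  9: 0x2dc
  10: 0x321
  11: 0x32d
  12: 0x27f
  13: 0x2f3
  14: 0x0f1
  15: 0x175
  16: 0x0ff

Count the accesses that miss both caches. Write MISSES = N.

MISSES = 9

0: 0xd5 (blk 13, set 5) → MISS  vc=[]
1: 0x2f1 (blk 47, set 7) → MISS  vc=[]
2: 0x2fe (blk 47, set 7) → L1-HIT  vc=[]
3: 0x2f9 (blk 47, set 7) → L1-HIT  vc=[]
4: 0x1f8 (blk 31, set 7) → MISS  vc=[47]
5: 0x306 (blk 48, set 0) → MISS  vc=[47]
6: 0x278 (blk 39, set 7) → MISS  vc=[47, 31]
7: 0x304 (blk 48, set 0) → L1-HIT  vc=[47, 31]
8: 0x2df (blk 45, set 5) → MISS  vc=[47, 31, 13]
9: 0x2dc (blk 45, set 5) → L1-HIT  vc=[47, 31, 13]
10: 0x321 (blk 50, set 2) → MISS  vc=[47, 31, 13]
11: 0x32d (blk 50, set 2) → L1-HIT  vc=[47, 31, 13]
12: 0x27f (blk 39, set 7) → L1-HIT  vc=[47, 31, 13]
13: 0x2f3 (blk 47, set 7) → VC-HIT  vc=[39, 31, 13]
14: 0xf1 (blk 15, set 7) → MISS  vc=[39, 31, 13, 47]
15: 0x175 (blk 23, set 7) → MISS  vc=[39, 31, 13, 47, 15]
16: 0xff (blk 15, set 7) → VC-HIT  vc=[39, 31, 13, 47, 23]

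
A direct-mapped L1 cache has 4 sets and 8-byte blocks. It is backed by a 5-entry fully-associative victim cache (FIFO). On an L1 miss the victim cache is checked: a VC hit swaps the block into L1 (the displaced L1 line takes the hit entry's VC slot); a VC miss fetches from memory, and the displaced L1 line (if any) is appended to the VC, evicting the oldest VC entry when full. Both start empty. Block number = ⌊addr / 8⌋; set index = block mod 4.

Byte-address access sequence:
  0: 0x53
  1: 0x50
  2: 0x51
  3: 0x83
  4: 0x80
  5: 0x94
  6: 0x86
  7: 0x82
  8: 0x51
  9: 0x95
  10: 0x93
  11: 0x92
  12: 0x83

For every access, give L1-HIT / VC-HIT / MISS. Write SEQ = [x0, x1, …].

SEQ = [MISS, L1-HIT, L1-HIT, MISS, L1-HIT, MISS, L1-HIT, L1-HIT, VC-HIT, VC-HIT, L1-HIT, L1-HIT, L1-HIT]

#0 0x53→b10/s2 MISS; vc=[]
#1 0x50→b10/s2 L1-HIT; vc=[]
#2 0x51→b10/s2 L1-HIT; vc=[]
#3 0x83→b16/s0 MISS; vc=[]
#4 0x80→b16/s0 L1-HIT; vc=[]
#5 0x94→b18/s2 MISS; vc=[10]
#6 0x86→b16/s0 L1-HIT; vc=[10]
#7 0x82→b16/s0 L1-HIT; vc=[10]
#8 0x51→b10/s2 VC-HIT; vc=[18]
#9 0x95→b18/s2 VC-HIT; vc=[10]
#10 0x93→b18/s2 L1-HIT; vc=[10]
#11 0x92→b18/s2 L1-HIT; vc=[10]
#12 0x83→b16/s0 L1-HIT; vc=[10]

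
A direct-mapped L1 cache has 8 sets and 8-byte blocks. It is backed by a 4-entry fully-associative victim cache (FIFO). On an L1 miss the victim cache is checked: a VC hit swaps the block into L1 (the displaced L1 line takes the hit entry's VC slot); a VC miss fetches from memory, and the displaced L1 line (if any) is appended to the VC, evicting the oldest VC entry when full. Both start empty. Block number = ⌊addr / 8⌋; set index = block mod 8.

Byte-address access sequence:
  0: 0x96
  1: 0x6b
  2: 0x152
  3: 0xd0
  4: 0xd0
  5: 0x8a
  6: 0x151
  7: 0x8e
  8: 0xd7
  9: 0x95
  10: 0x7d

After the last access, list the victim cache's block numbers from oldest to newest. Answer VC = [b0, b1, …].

VC = [26, 42]

0: 0x96 (blk 18, set 2) → MISS  vc=[]
1: 0x6b (blk 13, set 5) → MISS  vc=[]
2: 0x152 (blk 42, set 2) → MISS  vc=[18]
3: 0xd0 (blk 26, set 2) → MISS  vc=[18, 42]
4: 0xd0 (blk 26, set 2) → L1-HIT  vc=[18, 42]
5: 0x8a (blk 17, set 1) → MISS  vc=[18, 42]
6: 0x151 (blk 42, set 2) → VC-HIT  vc=[18, 26]
7: 0x8e (blk 17, set 1) → L1-HIT  vc=[18, 26]
8: 0xd7 (blk 26, set 2) → VC-HIT  vc=[18, 42]
9: 0x95 (blk 18, set 2) → VC-HIT  vc=[26, 42]
10: 0x7d (blk 15, set 7) → MISS  vc=[26, 42]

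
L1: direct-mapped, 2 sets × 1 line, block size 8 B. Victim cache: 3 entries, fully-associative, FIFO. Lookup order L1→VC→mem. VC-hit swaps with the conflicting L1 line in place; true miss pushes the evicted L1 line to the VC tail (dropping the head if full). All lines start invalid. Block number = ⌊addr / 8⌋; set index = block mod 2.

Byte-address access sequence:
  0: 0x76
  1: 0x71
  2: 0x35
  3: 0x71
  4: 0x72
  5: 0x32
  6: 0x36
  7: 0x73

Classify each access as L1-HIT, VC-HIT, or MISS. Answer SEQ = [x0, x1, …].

0: 0x76 (blk 14, set 0) → MISS  vc=[]
1: 0x71 (blk 14, set 0) → L1-HIT  vc=[]
2: 0x35 (blk 6, set 0) → MISS  vc=[14]
3: 0x71 (blk 14, set 0) → VC-HIT  vc=[6]
4: 0x72 (blk 14, set 0) → L1-HIT  vc=[6]
5: 0x32 (blk 6, set 0) → VC-HIT  vc=[14]
6: 0x36 (blk 6, set 0) → L1-HIT  vc=[14]
7: 0x73 (blk 14, set 0) → VC-HIT  vc=[6]

SEQ = [MISS, L1-HIT, MISS, VC-HIT, L1-HIT, VC-HIT, L1-HIT, VC-HIT]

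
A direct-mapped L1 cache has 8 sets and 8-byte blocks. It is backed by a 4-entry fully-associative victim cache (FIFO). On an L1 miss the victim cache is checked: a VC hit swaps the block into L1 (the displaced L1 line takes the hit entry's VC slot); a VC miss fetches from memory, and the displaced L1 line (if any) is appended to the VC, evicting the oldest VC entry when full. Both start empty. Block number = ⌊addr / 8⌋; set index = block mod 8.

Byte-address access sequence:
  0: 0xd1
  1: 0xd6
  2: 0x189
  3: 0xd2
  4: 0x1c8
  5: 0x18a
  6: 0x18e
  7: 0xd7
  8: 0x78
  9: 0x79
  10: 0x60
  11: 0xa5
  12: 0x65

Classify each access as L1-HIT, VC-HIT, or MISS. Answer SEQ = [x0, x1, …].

  [0] addr=0xd1 blk=26 s=2: MISS | VC []
  [1] addr=0xd6 blk=26 s=2: L1-HIT | VC []
  [2] addr=0x189 blk=49 s=1: MISS | VC []
  [3] addr=0xd2 blk=26 s=2: L1-HIT | VC []
  [4] addr=0x1c8 blk=57 s=1: MISS | VC [49]
  [5] addr=0x18a blk=49 s=1: VC-HIT | VC [57]
  [6] addr=0x18e blk=49 s=1: L1-HIT | VC [57]
  [7] addr=0xd7 blk=26 s=2: L1-HIT | VC [57]
  [8] addr=0x78 blk=15 s=7: MISS | VC [57]
  [9] addr=0x79 blk=15 s=7: L1-HIT | VC [57]
  [10] addr=0x60 blk=12 s=4: MISS | VC [57]
  [11] addr=0xa5 blk=20 s=4: MISS | VC [57, 12]
  [12] addr=0x65 blk=12 s=4: VC-HIT | VC [57, 20]

SEQ = [MISS, L1-HIT, MISS, L1-HIT, MISS, VC-HIT, L1-HIT, L1-HIT, MISS, L1-HIT, MISS, MISS, VC-HIT]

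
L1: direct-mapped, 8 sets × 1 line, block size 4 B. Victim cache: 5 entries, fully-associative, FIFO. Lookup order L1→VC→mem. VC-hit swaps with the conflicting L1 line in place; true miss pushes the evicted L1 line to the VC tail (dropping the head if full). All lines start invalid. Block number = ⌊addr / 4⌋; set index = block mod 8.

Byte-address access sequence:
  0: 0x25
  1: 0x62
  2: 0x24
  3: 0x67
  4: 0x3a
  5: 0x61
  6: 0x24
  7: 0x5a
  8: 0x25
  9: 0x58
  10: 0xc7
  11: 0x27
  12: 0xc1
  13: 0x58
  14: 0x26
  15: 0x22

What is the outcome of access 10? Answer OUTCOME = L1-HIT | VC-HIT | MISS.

OUTCOME = MISS

0: 0x25 (blk 9, set 1) → MISS  vc=[]
1: 0x62 (blk 24, set 0) → MISS  vc=[]
2: 0x24 (blk 9, set 1) → L1-HIT  vc=[]
3: 0x67 (blk 25, set 1) → MISS  vc=[9]
4: 0x3a (blk 14, set 6) → MISS  vc=[9]
5: 0x61 (blk 24, set 0) → L1-HIT  vc=[9]
6: 0x24 (blk 9, set 1) → VC-HIT  vc=[25]
7: 0x5a (blk 22, set 6) → MISS  vc=[25, 14]
8: 0x25 (blk 9, set 1) → L1-HIT  vc=[25, 14]
9: 0x58 (blk 22, set 6) → L1-HIT  vc=[25, 14]
10: 0xc7 (blk 49, set 1) → MISS  vc=[25, 14, 9]
11: 0x27 (blk 9, set 1) → VC-HIT  vc=[25, 14, 49]
12: 0xc1 (blk 48, set 0) → MISS  vc=[25, 14, 49, 24]
13: 0x58 (blk 22, set 6) → L1-HIT  vc=[25, 14, 49, 24]
14: 0x26 (blk 9, set 1) → L1-HIT  vc=[25, 14, 49, 24]
15: 0x22 (blk 8, set 0) → MISS  vc=[25, 14, 49, 24, 48]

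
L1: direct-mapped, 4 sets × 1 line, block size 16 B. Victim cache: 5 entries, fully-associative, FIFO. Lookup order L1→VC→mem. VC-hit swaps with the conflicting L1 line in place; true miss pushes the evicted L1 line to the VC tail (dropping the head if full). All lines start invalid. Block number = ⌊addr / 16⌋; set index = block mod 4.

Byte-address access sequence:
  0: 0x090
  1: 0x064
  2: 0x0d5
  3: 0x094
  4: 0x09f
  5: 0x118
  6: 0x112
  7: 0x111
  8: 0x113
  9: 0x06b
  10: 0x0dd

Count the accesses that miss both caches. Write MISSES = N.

MISSES = 4

#0 0x90→b9/s1 MISS; vc=[]
#1 0x64→b6/s2 MISS; vc=[]
#2 0xd5→b13/s1 MISS; vc=[9]
#3 0x94→b9/s1 VC-HIT; vc=[13]
#4 0x9f→b9/s1 L1-HIT; vc=[13]
#5 0x118→b17/s1 MISS; vc=[13,9]
#6 0x112→b17/s1 L1-HIT; vc=[13,9]
#7 0x111→b17/s1 L1-HIT; vc=[13,9]
#8 0x113→b17/s1 L1-HIT; vc=[13,9]
#9 0x6b→b6/s2 L1-HIT; vc=[13,9]
#10 0xdd→b13/s1 VC-HIT; vc=[17,9]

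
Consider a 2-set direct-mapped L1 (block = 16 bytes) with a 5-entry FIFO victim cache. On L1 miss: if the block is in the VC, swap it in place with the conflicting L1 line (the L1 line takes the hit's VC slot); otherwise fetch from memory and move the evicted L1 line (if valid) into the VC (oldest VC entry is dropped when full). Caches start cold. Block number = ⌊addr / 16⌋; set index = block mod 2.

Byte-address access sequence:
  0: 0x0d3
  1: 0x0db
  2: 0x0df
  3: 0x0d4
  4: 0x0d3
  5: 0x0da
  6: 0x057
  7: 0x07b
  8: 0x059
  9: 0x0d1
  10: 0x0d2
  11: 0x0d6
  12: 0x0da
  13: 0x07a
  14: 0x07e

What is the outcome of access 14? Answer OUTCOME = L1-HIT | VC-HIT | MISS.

  [0] addr=0xd3 blk=13 s=1: MISS | VC []
  [1] addr=0xdb blk=13 s=1: L1-HIT | VC []
  [2] addr=0xdf blk=13 s=1: L1-HIT | VC []
  [3] addr=0xd4 blk=13 s=1: L1-HIT | VC []
  [4] addr=0xd3 blk=13 s=1: L1-HIT | VC []
  [5] addr=0xda blk=13 s=1: L1-HIT | VC []
  [6] addr=0x57 blk=5 s=1: MISS | VC [13]
  [7] addr=0x7b blk=7 s=1: MISS | VC [13, 5]
  [8] addr=0x59 blk=5 s=1: VC-HIT | VC [13, 7]
  [9] addr=0xd1 blk=13 s=1: VC-HIT | VC [5, 7]
  [10] addr=0xd2 blk=13 s=1: L1-HIT | VC [5, 7]
  [11] addr=0xd6 blk=13 s=1: L1-HIT | VC [5, 7]
  [12] addr=0xda blk=13 s=1: L1-HIT | VC [5, 7]
  [13] addr=0x7a blk=7 s=1: VC-HIT | VC [5, 13]
  [14] addr=0x7e blk=7 s=1: L1-HIT | VC [5, 13]

OUTCOME = L1-HIT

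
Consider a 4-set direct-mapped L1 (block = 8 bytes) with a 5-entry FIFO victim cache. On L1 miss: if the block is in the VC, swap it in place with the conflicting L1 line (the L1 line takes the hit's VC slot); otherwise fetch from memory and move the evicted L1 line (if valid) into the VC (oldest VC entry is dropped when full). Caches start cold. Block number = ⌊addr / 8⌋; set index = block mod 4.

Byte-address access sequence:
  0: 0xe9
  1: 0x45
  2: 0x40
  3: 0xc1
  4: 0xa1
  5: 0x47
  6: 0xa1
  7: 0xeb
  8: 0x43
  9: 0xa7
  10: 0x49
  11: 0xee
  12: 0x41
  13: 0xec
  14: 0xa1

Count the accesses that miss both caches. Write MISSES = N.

MISSES = 5

0: 0xe9 (blk 29, set 1) → MISS  vc=[]
1: 0x45 (blk 8, set 0) → MISS  vc=[]
2: 0x40 (blk 8, set 0) → L1-HIT  vc=[]
3: 0xc1 (blk 24, set 0) → MISS  vc=[8]
4: 0xa1 (blk 20, set 0) → MISS  vc=[8, 24]
5: 0x47 (blk 8, set 0) → VC-HIT  vc=[20, 24]
6: 0xa1 (blk 20, set 0) → VC-HIT  vc=[8, 24]
7: 0xeb (blk 29, set 1) → L1-HIT  vc=[8, 24]
8: 0x43 (blk 8, set 0) → VC-HIT  vc=[20, 24]
9: 0xa7 (blk 20, set 0) → VC-HIT  vc=[8, 24]
10: 0x49 (blk 9, set 1) → MISS  vc=[8, 24, 29]
11: 0xee (blk 29, set 1) → VC-HIT  vc=[8, 24, 9]
12: 0x41 (blk 8, set 0) → VC-HIT  vc=[20, 24, 9]
13: 0xec (blk 29, set 1) → L1-HIT  vc=[20, 24, 9]
14: 0xa1 (blk 20, set 0) → VC-HIT  vc=[8, 24, 9]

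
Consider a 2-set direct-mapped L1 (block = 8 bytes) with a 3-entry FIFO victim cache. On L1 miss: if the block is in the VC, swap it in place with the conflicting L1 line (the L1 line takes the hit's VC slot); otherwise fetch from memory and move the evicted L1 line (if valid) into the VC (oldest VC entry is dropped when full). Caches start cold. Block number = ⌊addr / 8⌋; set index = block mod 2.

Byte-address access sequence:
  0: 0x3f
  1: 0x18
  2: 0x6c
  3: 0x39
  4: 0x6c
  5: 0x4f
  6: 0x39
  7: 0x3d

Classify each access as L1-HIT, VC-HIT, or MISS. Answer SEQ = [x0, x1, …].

0: 0x3f (blk 7, set 1) → MISS  vc=[]
1: 0x18 (blk 3, set 1) → MISS  vc=[7]
2: 0x6c (blk 13, set 1) → MISS  vc=[7, 3]
3: 0x39 (blk 7, set 1) → VC-HIT  vc=[13, 3]
4: 0x6c (blk 13, set 1) → VC-HIT  vc=[7, 3]
5: 0x4f (blk 9, set 1) → MISS  vc=[7, 3, 13]
6: 0x39 (blk 7, set 1) → VC-HIT  vc=[9, 3, 13]
7: 0x3d (blk 7, set 1) → L1-HIT  vc=[9, 3, 13]

SEQ = [MISS, MISS, MISS, VC-HIT, VC-HIT, MISS, VC-HIT, L1-HIT]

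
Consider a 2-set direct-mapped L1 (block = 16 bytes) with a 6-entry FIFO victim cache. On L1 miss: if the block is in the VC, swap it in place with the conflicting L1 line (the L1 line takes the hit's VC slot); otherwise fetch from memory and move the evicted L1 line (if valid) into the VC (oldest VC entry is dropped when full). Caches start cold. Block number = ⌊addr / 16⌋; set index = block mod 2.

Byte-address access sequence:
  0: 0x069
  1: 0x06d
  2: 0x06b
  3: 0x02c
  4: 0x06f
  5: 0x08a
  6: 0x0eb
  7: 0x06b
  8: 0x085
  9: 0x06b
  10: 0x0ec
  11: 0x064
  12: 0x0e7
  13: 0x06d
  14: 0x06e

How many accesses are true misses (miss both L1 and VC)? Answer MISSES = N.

MISSES = 4

  [0] addr=0x69 blk=6 s=0: MISS | VC []
  [1] addr=0x6d blk=6 s=0: L1-HIT | VC []
  [2] addr=0x6b blk=6 s=0: L1-HIT | VC []
  [3] addr=0x2c blk=2 s=0: MISS | VC [6]
  [4] addr=0x6f blk=6 s=0: VC-HIT | VC [2]
  [5] addr=0x8a blk=8 s=0: MISS | VC [2, 6]
  [6] addr=0xeb blk=14 s=0: MISS | VC [2, 6, 8]
  [7] addr=0x6b blk=6 s=0: VC-HIT | VC [2, 14, 8]
  [8] addr=0x85 blk=8 s=0: VC-HIT | VC [2, 14, 6]
  [9] addr=0x6b blk=6 s=0: VC-HIT | VC [2, 14, 8]
  [10] addr=0xec blk=14 s=0: VC-HIT | VC [2, 6, 8]
  [11] addr=0x64 blk=6 s=0: VC-HIT | VC [2, 14, 8]
  [12] addr=0xe7 blk=14 s=0: VC-HIT | VC [2, 6, 8]
  [13] addr=0x6d blk=6 s=0: VC-HIT | VC [2, 14, 8]
  [14] addr=0x6e blk=6 s=0: L1-HIT | VC [2, 14, 8]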